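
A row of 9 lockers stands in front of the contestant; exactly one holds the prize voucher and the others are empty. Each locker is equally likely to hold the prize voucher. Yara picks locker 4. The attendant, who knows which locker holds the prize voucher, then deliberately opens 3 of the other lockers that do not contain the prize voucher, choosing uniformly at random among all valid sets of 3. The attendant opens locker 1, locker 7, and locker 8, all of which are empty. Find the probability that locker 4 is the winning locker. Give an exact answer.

Apply Bayes' rule, conditioning on where the prize voucher actually is.
If it is in any of lockers 1, 7, and 8 (prior 1/9 each): that locker was opened and seen not to hold the prize — ruled out; weight (1/9)·0 = 0 each.
If it is in any of lockers 2, 3, 5, 6, and 9 (prior 1/9 each): the attendant has 35 equally likely choices, so probability 1/35; weight (1/9)·(1/35) = 1/315 each.
If it is in locker 4 (prior 1/9): the attendant has 56 equally likely choices, so probability 1/56; weight (1/9)·(1/56) = 1/504.
The weights sum to 1/56.
So P(the prize voucher in locker 4 | the attendant opened locker 1, locker 7, and locker 8) = (1/504) / (1/56) = 1/9.

1/9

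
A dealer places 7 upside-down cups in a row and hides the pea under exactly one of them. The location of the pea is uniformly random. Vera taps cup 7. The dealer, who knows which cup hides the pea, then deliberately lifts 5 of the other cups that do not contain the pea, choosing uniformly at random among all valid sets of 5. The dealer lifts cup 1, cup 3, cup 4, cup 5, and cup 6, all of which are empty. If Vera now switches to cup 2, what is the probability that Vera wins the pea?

6/7

Condition on the true location of the pea.
If it is under any of cups 1, 3, 4, 5, and 6 (prior 1/7 each): that cup was opened and seen not to hold the prize — ruled out; weight (1/7)·0 = 0 each.
If it is under cup 2 (prior 1/7): the dealer has no choice, probability 1; weight (1/7)·1 = 1/7.
If it is under cup 7 (prior 1/7): the dealer has 6 equally likely choices, so probability 1/6; weight (1/7)·(1/6) = 1/42.
The weights sum to 1/6.
So P(the pea under cup 2 | the dealer opened cup 1, cup 3, cup 4, cup 5, and cup 6) = (1/7) / (1/6) = 6/7.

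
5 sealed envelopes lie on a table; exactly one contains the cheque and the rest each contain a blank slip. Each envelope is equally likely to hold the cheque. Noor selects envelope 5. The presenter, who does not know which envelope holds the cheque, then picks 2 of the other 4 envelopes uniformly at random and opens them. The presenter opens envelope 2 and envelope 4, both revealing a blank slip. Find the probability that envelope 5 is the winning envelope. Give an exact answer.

Apply Bayes' rule, conditioning on where the cheque actually is.
If it is in any of envelopes 1, 3, and 5 (prior 1/5 each): the presenter picks exactly this set with probability 1/6 regardless, and none is the prize; weight (1/5)·(1/6) = 1/30 each.
If it is in either of envelopes 2 and 4 (prior 1/5 each): that envelope was opened and seen not to hold the prize — ruled out; weight (1/5)·0 = 0 each.
The weights sum to 1/10.
So P(the cheque in envelope 5 | the presenter opened envelope 2 and envelope 4) = (1/30) / (1/10) = 1/3.

1/3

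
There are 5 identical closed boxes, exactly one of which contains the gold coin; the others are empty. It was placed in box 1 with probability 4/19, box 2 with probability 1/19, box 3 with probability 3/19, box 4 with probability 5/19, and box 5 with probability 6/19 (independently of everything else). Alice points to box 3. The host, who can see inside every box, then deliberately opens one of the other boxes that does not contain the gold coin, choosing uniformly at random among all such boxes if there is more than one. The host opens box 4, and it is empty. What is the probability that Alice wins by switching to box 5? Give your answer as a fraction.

Condition on the true location of the gold coin.
If it is in box 1 (prior 4/19): the host has 3 equally likely choices, so probability 1/3; weight (4/19)·(1/3) = 4/57.
If it is in box 2 (prior 1/19): the host has 3 equally likely choices, so probability 1/3; weight (1/19)·(1/3) = 1/57.
If it is in box 3 (prior 3/19): the host has 4 equally likely choices, so probability 1/4; weight (3/19)·(1/4) = 3/76.
If it is in box 4 (prior 5/19): the host opened box 4, so this case is ruled out; weight (5/19)·0 = 0.
If it is in box 5 (prior 6/19): the host has 3 equally likely choices, so probability 1/3; weight (6/19)·(1/3) = 2/19.
The weights sum to 53/228.
So P(the gold coin in box 5 | the host opened box 4) = (2/19) / (53/228) = 24/53.

24/53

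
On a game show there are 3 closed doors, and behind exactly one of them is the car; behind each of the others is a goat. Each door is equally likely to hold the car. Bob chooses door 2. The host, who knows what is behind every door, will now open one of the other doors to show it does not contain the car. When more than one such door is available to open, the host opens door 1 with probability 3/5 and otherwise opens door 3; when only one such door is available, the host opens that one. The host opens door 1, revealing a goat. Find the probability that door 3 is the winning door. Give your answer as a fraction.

5/8

Condition on the true location of the car.
If it is behind door 1 (prior 1/3): the host opened door 1, so this case is ruled out; weight (1/3)·0 = 0.
If it is behind door 2 (prior 1/3): door 1 is available, opened with probability 3/5; weight (1/3)·(3/5) = 1/5.
If it is behind door 3 (prior 1/3): only door 1 is available, probability 1; weight (1/3)·1 = 1/3.
The weights sum to 8/15.
So P(the car behind door 3 | the host opened door 1) = (1/3) / (8/15) = 5/8.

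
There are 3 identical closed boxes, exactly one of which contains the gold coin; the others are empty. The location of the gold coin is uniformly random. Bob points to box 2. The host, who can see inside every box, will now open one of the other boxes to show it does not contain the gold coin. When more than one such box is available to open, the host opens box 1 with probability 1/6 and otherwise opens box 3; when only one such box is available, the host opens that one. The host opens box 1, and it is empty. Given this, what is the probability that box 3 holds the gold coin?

Condition on the true location of the gold coin.
If it is in box 1 (prior 1/3): the host opened box 1, so this case is ruled out; weight (1/3)·0 = 0.
If it is in box 2 (prior 1/3): box 1 is available, opened with probability 1/6; weight (1/3)·(1/6) = 1/18.
If it is in box 3 (prior 1/3): only box 1 is available, probability 1; weight (1/3)·1 = 1/3.
The weights sum to 7/18.
So P(the gold coin in box 3 | the host opened box 1) = (1/3) / (7/18) = 6/7.

6/7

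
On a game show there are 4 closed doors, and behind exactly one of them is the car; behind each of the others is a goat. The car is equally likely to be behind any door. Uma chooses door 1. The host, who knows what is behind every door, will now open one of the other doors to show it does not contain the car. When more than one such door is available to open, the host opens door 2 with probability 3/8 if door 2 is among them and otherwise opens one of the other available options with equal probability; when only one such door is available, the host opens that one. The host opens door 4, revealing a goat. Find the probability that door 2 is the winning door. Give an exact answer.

8/23

Consider each possible location of the car in turn.
If it is behind door 1 (prior 1/4): door 2 is available but not opened; door 4 gets probability (1 − 3/8)/2 = 5/16; weight (1/4)·(5/16) = 5/64.
If it is behind door 2 (prior 1/4): door 2 holds the prize so is unavailable; the host chooses uniformly among the 2 others, probability 1/2; weight (1/4)·(1/2) = 1/8.
If it is behind door 3 (prior 1/4): door 2 is available but not opened, probability 5/8; weight (1/4)·(5/8) = 5/32.
If it is behind door 4 (prior 1/4): the host opened door 4, so this case is ruled out; weight (1/4)·0 = 0.
The weights sum to 23/64.
So P(the car behind door 2 | the host opened door 4) = (1/8) / (23/64) = 8/23.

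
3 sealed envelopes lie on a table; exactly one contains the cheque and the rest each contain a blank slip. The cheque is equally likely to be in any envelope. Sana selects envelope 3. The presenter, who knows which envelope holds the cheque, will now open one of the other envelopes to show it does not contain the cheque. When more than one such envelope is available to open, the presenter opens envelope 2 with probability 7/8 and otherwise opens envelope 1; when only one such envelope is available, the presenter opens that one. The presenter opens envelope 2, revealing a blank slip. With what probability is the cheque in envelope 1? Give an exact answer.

Consider each possible location of the cheque in turn.
If it is in envelope 1 (prior 1/3): only envelope 2 is available, probability 1; weight (1/3)·1 = 1/3.
If it is in envelope 2 (prior 1/3): the presenter opened envelope 2, so this case is ruled out; weight (1/3)·0 = 0.
If it is in envelope 3 (prior 1/3): envelope 2 is available, opened with probability 7/8; weight (1/3)·(7/8) = 7/24.
The weights sum to 5/8.
So P(the cheque in envelope 1 | the presenter opened envelope 2) = (1/3) / (5/8) = 8/15.

8/15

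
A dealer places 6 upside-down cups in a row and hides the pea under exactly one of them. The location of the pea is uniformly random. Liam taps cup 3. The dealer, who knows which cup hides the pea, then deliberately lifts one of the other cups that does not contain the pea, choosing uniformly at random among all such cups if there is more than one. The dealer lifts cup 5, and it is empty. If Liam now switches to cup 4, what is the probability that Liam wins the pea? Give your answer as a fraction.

Consider each possible location of the pea in turn.
If it is under any of cups 1, 2, 4, and 6 (prior 1/6 each): the dealer has 4 equally likely choices, so probability 1/4; weight (1/6)·(1/4) = 1/24 each.
If it is under cup 3 (prior 1/6): the dealer has 5 equally likely choices, so probability 1/5; weight (1/6)·(1/5) = 1/30.
If it is under cup 5 (prior 1/6): the dealer opened cup 5, so this case is ruled out; weight (1/6)·0 = 0.
The weights sum to 1/5.
So P(the pea under cup 4 | the dealer opened cup 5) = (1/24) / (1/5) = 5/24.

5/24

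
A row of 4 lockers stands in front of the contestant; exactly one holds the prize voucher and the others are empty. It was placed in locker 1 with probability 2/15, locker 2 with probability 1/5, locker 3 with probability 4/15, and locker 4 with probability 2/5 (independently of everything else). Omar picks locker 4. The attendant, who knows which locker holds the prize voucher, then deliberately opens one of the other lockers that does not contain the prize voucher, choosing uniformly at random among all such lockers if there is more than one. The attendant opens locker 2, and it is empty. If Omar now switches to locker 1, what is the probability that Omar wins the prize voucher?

Apply Bayes' rule, conditioning on where the prize voucher actually is.
If it is in locker 1 (prior 2/15): the attendant has 2 equally likely choices, so probability 1/2; weight (2/15)·(1/2) = 1/15.
If it is in locker 2 (prior 1/5): the attendant opened locker 2, so this case is ruled out; weight (1/5)·0 = 0.
If it is in locker 3 (prior 4/15): the attendant has 2 equally likely choices, so probability 1/2; weight (4/15)·(1/2) = 2/15.
If it is in locker 4 (prior 2/5): the attendant has 3 equally likely choices, so probability 1/3; weight (2/5)·(1/3) = 2/15.
The weights sum to 1/3.
So P(the prize voucher in locker 1 | the attendant opened locker 2) = (1/15) / (1/3) = 1/5.

1/5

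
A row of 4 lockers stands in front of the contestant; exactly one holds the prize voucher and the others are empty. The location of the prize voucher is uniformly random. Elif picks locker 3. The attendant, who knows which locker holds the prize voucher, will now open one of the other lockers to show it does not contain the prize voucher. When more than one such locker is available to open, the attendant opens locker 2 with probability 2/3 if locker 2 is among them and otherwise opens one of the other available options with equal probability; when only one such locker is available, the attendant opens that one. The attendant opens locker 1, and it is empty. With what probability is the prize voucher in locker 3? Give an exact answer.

1/6

Condition on the true location of the prize voucher.
If it is in locker 1 (prior 1/4): the attendant opened locker 1, so this case is ruled out; weight (1/4)·0 = 0.
If it is in locker 2 (prior 1/4): locker 2 holds the prize so is unavailable; the attendant chooses uniformly among the 2 others, probability 1/2; weight (1/4)·(1/2) = 1/8.
If it is in locker 3 (prior 1/4): locker 2 is available but not opened; locker 1 gets probability (1 − 2/3)/2 = 1/6; weight (1/4)·(1/6) = 1/24.
If it is in locker 4 (prior 1/4): locker 2 is available but not opened, probability 1/3; weight (1/4)·(1/3) = 1/12.
The weights sum to 1/4.
So P(the prize voucher in locker 3 | the attendant opened locker 1) = (1/24) / (1/4) = 1/6.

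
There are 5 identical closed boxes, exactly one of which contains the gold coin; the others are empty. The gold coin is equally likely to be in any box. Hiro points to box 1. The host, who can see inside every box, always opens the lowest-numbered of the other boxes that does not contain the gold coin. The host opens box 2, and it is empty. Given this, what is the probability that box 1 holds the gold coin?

1/4

Apply Bayes' rule, conditioning on where the gold coin actually is.
If it is in any of boxes 1, 3, 4, and 5 (prior 1/5 each): box 2 is the lowest-numbered option available, probability 1; weight (1/5)·1 = 1/5 each.
If it is in box 2 (prior 1/5): the host opened box 2, so this case is ruled out; weight (1/5)·0 = 0.
The weights sum to 4/5.
So P(the gold coin in box 1 | the host opened box 2) = (1/5) / (4/5) = 1/4.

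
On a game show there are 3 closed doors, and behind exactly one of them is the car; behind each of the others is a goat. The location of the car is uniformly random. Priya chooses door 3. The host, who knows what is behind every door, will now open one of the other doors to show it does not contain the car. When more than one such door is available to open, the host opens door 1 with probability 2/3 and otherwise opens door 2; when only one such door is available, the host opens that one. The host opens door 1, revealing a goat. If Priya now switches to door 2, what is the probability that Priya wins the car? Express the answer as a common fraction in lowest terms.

3/5

Consider each possible location of the car in turn.
If it is behind door 1 (prior 1/3): the host opened door 1, so this case is ruled out; weight (1/3)·0 = 0.
If it is behind door 2 (prior 1/3): only door 1 is available, probability 1; weight (1/3)·1 = 1/3.
If it is behind door 3 (prior 1/3): door 1 is available, opened with probability 2/3; weight (1/3)·(2/3) = 2/9.
The weights sum to 5/9.
So P(the car behind door 2 | the host opened door 1) = (1/3) / (5/9) = 3/5.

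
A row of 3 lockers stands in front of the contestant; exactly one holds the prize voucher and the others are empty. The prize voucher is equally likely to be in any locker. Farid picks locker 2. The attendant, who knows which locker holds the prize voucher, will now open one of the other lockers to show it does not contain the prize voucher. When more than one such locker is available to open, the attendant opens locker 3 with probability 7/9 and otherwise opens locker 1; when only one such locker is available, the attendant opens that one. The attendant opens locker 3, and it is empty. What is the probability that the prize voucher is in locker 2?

Apply Bayes' rule, conditioning on where the prize voucher actually is.
If it is in locker 1 (prior 1/3): only locker 3 is available, probability 1; weight (1/3)·1 = 1/3.
If it is in locker 2 (prior 1/3): locker 3 is available, opened with probability 7/9; weight (1/3)·(7/9) = 7/27.
If it is in locker 3 (prior 1/3): the attendant opened locker 3, so this case is ruled out; weight (1/3)·0 = 0.
The weights sum to 16/27.
So P(the prize voucher in locker 2 | the attendant opened locker 3) = (7/27) / (16/27) = 7/16.

7/16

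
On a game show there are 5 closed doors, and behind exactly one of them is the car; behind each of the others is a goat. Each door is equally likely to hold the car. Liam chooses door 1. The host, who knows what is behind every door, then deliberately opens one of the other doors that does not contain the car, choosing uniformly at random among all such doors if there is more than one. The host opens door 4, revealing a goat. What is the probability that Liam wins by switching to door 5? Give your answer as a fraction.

Consider each possible location of the car in turn.
If it is behind door 1 (prior 1/5): the host has 4 equally likely choices, so probability 1/4; weight (1/5)·(1/4) = 1/20.
If it is behind any of doors 2, 3, and 5 (prior 1/5 each): the host has 3 equally likely choices, so probability 1/3; weight (1/5)·(1/3) = 1/15 each.
If it is behind door 4 (prior 1/5): the host opened door 4, so this case is ruled out; weight (1/5)·0 = 0.
The weights sum to 1/4.
So P(the car behind door 5 | the host opened door 4) = (1/15) / (1/4) = 4/15.

4/15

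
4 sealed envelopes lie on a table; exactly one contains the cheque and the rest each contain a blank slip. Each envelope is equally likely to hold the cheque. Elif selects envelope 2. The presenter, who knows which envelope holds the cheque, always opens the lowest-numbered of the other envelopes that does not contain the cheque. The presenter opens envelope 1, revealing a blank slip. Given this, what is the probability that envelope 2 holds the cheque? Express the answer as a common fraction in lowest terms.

1/3

Apply Bayes' rule, conditioning on where the cheque actually is.
If it is in envelope 1 (prior 1/4): the presenter opened envelope 1, so this case is ruled out; weight (1/4)·0 = 0.
If it is in any of envelopes 2, 3, and 4 (prior 1/4 each): envelope 1 is the lowest-numbered option available, probability 1; weight (1/4)·1 = 1/4 each.
The weights sum to 3/4.
So P(the cheque in envelope 2 | the presenter opened envelope 1) = (1/4) / (3/4) = 1/3.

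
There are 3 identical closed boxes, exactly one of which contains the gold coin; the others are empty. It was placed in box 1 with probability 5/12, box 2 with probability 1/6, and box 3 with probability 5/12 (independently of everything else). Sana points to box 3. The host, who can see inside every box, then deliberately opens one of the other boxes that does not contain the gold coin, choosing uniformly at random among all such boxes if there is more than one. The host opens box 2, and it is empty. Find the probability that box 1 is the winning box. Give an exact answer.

Condition on the true location of the gold coin.
If it is in box 1 (prior 5/12): the host has no choice, probability 1; weight (5/12)·1 = 5/12.
If it is in box 2 (prior 1/6): the host opened box 2, so this case is ruled out; weight (1/6)·0 = 0.
If it is in box 3 (prior 5/12): the host has 2 equally likely choices, so probability 1/2; weight (5/12)·(1/2) = 5/24.
The weights sum to 5/8.
So P(the gold coin in box 1 | the host opened box 2) = (5/12) / (5/8) = 2/3.

2/3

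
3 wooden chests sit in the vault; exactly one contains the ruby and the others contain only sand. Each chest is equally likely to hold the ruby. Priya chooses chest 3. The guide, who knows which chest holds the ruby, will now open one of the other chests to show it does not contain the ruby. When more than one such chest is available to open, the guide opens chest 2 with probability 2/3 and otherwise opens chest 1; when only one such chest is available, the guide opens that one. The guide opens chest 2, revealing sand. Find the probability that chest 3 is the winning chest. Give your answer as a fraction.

Condition on the true location of the ruby.
If it is in chest 1 (prior 1/3): only chest 2 is available, probability 1; weight (1/3)·1 = 1/3.
If it is in chest 2 (prior 1/3): the guide opened chest 2, so this case is ruled out; weight (1/3)·0 = 0.
If it is in chest 3 (prior 1/3): chest 2 is available, opened with probability 2/3; weight (1/3)·(2/3) = 2/9.
The weights sum to 5/9.
So P(the ruby in chest 3 | the guide opened chest 2) = (2/9) / (5/9) = 2/5.

2/5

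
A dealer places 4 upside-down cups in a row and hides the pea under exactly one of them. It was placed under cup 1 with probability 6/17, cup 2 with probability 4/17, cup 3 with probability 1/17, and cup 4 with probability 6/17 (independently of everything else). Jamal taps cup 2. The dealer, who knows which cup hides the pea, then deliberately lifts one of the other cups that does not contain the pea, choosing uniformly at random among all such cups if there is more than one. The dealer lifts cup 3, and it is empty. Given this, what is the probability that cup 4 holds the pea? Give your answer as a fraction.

9/22

Condition on the true location of the pea.
If it is under either of cups 1 and 4 (prior 6/17 each): the dealer has 2 equally likely choices, so probability 1/2; weight (6/17)·(1/2) = 3/17 each.
If it is under cup 2 (prior 4/17): the dealer has 3 equally likely choices, so probability 1/3; weight (4/17)·(1/3) = 4/51.
If it is under cup 3 (prior 1/17): the dealer opened cup 3, so this case is ruled out; weight (1/17)·0 = 0.
The weights sum to 22/51.
So P(the pea under cup 4 | the dealer opened cup 3) = (3/17) / (22/51) = 9/22.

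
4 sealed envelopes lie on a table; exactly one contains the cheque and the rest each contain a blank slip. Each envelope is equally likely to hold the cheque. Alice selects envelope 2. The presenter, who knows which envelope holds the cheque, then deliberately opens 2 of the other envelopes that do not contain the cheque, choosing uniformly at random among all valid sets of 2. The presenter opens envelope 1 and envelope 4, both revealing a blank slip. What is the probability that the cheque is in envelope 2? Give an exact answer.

Condition on the true location of the cheque.
If it is in either of envelopes 1 and 4 (prior 1/4 each): that envelope was opened and seen not to hold the prize — ruled out; weight (1/4)·0 = 0 each.
If it is in envelope 2 (prior 1/4): the presenter has 3 equally likely choices, so probability 1/3; weight (1/4)·(1/3) = 1/12.
If it is in envelope 3 (prior 1/4): the presenter has no choice, probability 1; weight (1/4)·1 = 1/4.
The weights sum to 1/3.
So P(the cheque in envelope 2 | the presenter opened envelope 1 and envelope 4) = (1/12) / (1/3) = 1/4.

1/4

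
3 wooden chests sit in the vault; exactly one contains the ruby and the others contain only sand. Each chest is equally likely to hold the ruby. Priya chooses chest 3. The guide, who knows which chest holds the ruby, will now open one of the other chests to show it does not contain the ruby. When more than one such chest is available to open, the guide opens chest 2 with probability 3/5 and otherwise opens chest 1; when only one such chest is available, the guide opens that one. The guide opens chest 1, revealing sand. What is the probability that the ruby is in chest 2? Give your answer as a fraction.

5/7

Consider each possible location of the ruby in turn.
If it is in chest 1 (prior 1/3): the guide opened chest 1, so this case is ruled out; weight (1/3)·0 = 0.
If it is in chest 2 (prior 1/3): only chest 1 is available, probability 1; weight (1/3)·1 = 1/3.
If it is in chest 3 (prior 1/3): chest 2 is available but not opened, probability 2/5; weight (1/3)·(2/5) = 2/15.
The weights sum to 7/15.
So P(the ruby in chest 2 | the guide opened chest 1) = (1/3) / (7/15) = 5/7.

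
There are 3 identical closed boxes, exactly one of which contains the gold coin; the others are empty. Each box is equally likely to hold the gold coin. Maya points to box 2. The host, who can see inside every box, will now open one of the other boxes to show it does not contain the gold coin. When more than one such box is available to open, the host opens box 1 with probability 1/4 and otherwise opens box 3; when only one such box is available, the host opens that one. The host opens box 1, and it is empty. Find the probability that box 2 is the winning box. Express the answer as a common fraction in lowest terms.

Consider each possible location of the gold coin in turn.
If it is in box 1 (prior 1/3): the host opened box 1, so this case is ruled out; weight (1/3)·0 = 0.
If it is in box 2 (prior 1/3): box 1 is available, opened with probability 1/4; weight (1/3)·(1/4) = 1/12.
If it is in box 3 (prior 1/3): only box 1 is available, probability 1; weight (1/3)·1 = 1/3.
The weights sum to 5/12.
So P(the gold coin in box 2 | the host opened box 1) = (1/12) / (5/12) = 1/5.

1/5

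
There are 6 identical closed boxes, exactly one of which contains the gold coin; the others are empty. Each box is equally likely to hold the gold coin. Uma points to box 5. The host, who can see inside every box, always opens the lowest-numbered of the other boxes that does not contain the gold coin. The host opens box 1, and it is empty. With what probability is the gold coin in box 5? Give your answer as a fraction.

1/5

Apply Bayes' rule, conditioning on where the gold coin actually is.
If it is in box 1 (prior 1/6): the host opened box 1, so this case is ruled out; weight (1/6)·0 = 0.
If it is in any of boxes 2, 3, 4, 5, and 6 (prior 1/6 each): box 1 is the lowest-numbered option available, probability 1; weight (1/6)·1 = 1/6 each.
The weights sum to 5/6.
So P(the gold coin in box 5 | the host opened box 1) = (1/6) / (5/6) = 1/5.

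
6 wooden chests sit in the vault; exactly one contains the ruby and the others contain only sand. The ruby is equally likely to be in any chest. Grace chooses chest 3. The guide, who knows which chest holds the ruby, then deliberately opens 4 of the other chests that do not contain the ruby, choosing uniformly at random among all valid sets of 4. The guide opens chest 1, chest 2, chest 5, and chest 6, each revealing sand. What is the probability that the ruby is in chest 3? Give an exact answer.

1/6

Apply Bayes' rule, conditioning on where the ruby actually is.
If it is in any of chests 1, 2, 5, and 6 (prior 1/6 each): that chest was opened and seen not to hold the prize — ruled out; weight (1/6)·0 = 0 each.
If it is in chest 3 (prior 1/6): the guide has 5 equally likely choices, so probability 1/5; weight (1/6)·(1/5) = 1/30.
If it is in chest 4 (prior 1/6): the guide has no choice, probability 1; weight (1/6)·1 = 1/6.
The weights sum to 1/5.
So P(the ruby in chest 3 | the guide opened chest 1, chest 2, chest 5, and chest 6) = (1/30) / (1/5) = 1/6.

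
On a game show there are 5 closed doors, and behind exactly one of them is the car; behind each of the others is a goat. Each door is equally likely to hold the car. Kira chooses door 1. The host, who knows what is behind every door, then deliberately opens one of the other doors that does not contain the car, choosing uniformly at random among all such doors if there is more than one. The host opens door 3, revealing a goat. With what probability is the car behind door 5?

4/15

Condition on the true location of the car.
If it is behind door 1 (prior 1/5): the host has 4 equally likely choices, so probability 1/4; weight (1/5)·(1/4) = 1/20.
If it is behind any of doors 2, 4, and 5 (prior 1/5 each): the host has 3 equally likely choices, so probability 1/3; weight (1/5)·(1/3) = 1/15 each.
If it is behind door 3 (prior 1/5): the host opened door 3, so this case is ruled out; weight (1/5)·0 = 0.
The weights sum to 1/4.
So P(the car behind door 5 | the host opened door 3) = (1/15) / (1/4) = 4/15.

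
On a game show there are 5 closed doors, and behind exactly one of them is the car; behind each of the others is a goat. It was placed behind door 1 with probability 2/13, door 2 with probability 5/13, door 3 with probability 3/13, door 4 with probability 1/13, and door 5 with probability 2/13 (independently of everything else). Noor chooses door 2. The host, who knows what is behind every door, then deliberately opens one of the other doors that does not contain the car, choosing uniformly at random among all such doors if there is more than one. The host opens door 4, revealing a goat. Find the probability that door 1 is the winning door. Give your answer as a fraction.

Consider each possible location of the car in turn.
If it is behind either of doors 1 and 5 (prior 2/13 each): the host has 3 equally likely choices, so probability 1/3; weight (2/13)·(1/3) = 2/39 each.
If it is behind door 2 (prior 5/13): the host has 4 equally likely choices, so probability 1/4; weight (5/13)·(1/4) = 5/52.
If it is behind door 3 (prior 3/13): the host has 3 equally likely choices, so probability 1/3; weight (3/13)·(1/3) = 1/13.
If it is behind door 4 (prior 1/13): the host opened door 4, so this case is ruled out; weight (1/13)·0 = 0.
The weights sum to 43/156.
So P(the car behind door 1 | the host opened door 4) = (2/39) / (43/156) = 8/43.

8/43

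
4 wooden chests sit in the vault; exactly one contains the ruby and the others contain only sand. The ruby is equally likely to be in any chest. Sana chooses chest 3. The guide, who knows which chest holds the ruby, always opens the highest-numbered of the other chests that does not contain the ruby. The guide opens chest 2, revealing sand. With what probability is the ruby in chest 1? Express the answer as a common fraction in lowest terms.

0

Condition on the true location of the ruby.
If it is in either of chests 1 and 3 (prior 1/4 each): the guide would have opened chest 4 instead, probability 0; weight (1/4)·0 = 0 each.
If it is in chest 2 (prior 1/4): the guide opened chest 2, so this case is ruled out; weight (1/4)·0 = 0.
If it is in chest 4 (prior 1/4): chest 2 is the highest-numbered option available, probability 1; weight (1/4)·1 = 1/4.
The weights sum to 1/4.
So P(the ruby in chest 1 | the guide opened chest 2) = 0 / (1/4) = 0.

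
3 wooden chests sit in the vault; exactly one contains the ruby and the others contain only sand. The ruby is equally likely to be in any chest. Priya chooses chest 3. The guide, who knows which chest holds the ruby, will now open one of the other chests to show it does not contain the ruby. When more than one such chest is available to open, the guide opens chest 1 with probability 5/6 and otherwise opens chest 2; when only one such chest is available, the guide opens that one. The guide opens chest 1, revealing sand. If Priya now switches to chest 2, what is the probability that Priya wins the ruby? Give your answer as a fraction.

6/11

Apply Bayes' rule, conditioning on where the ruby actually is.
If it is in chest 1 (prior 1/3): the guide opened chest 1, so this case is ruled out; weight (1/3)·0 = 0.
If it is in chest 2 (prior 1/3): only chest 1 is available, probability 1; weight (1/3)·1 = 1/3.
If it is in chest 3 (prior 1/3): chest 1 is available, opened with probability 5/6; weight (1/3)·(5/6) = 5/18.
The weights sum to 11/18.
So P(the ruby in chest 2 | the guide opened chest 1) = (1/3) / (11/18) = 6/11.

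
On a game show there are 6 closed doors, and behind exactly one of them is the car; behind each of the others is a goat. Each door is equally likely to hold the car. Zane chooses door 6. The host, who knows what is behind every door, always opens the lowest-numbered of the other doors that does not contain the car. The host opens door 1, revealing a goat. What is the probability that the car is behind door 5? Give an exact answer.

Condition on the true location of the car.
If it is behind door 1 (prior 1/6): the host opened door 1, so this case is ruled out; weight (1/6)·0 = 0.
If it is behind any of doors 2, 3, 4, 5, and 6 (prior 1/6 each): door 1 is the lowest-numbered option available, probability 1; weight (1/6)·1 = 1/6 each.
The weights sum to 5/6.
So P(the car behind door 5 | the host opened door 1) = (1/6) / (5/6) = 1/5.

1/5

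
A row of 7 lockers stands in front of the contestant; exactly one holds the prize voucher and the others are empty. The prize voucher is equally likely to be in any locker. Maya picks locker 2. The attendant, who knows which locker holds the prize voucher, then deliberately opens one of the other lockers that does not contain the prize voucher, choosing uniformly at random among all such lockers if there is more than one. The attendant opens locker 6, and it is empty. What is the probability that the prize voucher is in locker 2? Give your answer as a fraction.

1/7

Consider each possible location of the prize voucher in turn.
If it is in any of lockers 1, 3, 4, 5, and 7 (prior 1/7 each): the attendant has 5 equally likely choices, so probability 1/5; weight (1/7)·(1/5) = 1/35 each.
If it is in locker 2 (prior 1/7): the attendant has 6 equally likely choices, so probability 1/6; weight (1/7)·(1/6) = 1/42.
If it is in locker 6 (prior 1/7): the attendant opened locker 6, so this case is ruled out; weight (1/7)·0 = 0.
The weights sum to 1/6.
So P(the prize voucher in locker 2 | the attendant opened locker 6) = (1/42) / (1/6) = 1/7.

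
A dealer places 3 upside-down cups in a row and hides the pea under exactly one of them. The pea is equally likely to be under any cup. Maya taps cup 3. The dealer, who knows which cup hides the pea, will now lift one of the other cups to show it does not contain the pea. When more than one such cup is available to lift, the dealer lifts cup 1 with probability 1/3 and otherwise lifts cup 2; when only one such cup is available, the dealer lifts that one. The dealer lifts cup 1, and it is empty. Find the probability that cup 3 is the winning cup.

1/4

Apply Bayes' rule, conditioning on where the pea actually is.
If it is under cup 1 (prior 1/3): the dealer opened cup 1, so this case is ruled out; weight (1/3)·0 = 0.
If it is under cup 2 (prior 1/3): only cup 1 is available, probability 1; weight (1/3)·1 = 1/3.
If it is under cup 3 (prior 1/3): cup 1 is available, opened with probability 1/3; weight (1/3)·(1/3) = 1/9.
The weights sum to 4/9.
So P(the pea under cup 3 | the dealer opened cup 1) = (1/9) / (4/9) = 1/4.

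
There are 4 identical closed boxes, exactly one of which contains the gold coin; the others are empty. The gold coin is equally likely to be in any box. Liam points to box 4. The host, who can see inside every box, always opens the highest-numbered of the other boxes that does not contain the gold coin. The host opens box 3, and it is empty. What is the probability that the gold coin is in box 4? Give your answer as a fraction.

Apply Bayes' rule, conditioning on where the gold coin actually is.
If it is in any of boxes 1, 2, and 4 (prior 1/4 each): box 3 is the highest-numbered option available, probability 1; weight (1/4)·1 = 1/4 each.
If it is in box 3 (prior 1/4): the host opened box 3, so this case is ruled out; weight (1/4)·0 = 0.
The weights sum to 3/4.
So P(the gold coin in box 4 | the host opened box 3) = (1/4) / (3/4) = 1/3.

1/3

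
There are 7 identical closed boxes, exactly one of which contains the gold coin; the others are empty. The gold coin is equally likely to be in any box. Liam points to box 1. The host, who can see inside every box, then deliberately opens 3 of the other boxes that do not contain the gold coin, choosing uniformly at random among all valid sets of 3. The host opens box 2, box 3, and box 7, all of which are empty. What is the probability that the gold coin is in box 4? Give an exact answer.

2/7

Condition on the true location of the gold coin.
If it is in box 1 (prior 1/7): the host has 20 equally likely choices, so probability 1/20; weight (1/7)·(1/20) = 1/140.
If it is in any of boxes 2, 3, and 7 (prior 1/7 each): that box was opened and seen not to hold the prize — ruled out; weight (1/7)·0 = 0 each.
If it is in any of boxes 4, 5, and 6 (prior 1/7 each): the host has 10 equally likely choices, so probability 1/10; weight (1/7)·(1/10) = 1/70 each.
The weights sum to 1/20.
So P(the gold coin in box 4 | the host opened box 2, box 3, and box 7) = (1/70) / (1/20) = 2/7.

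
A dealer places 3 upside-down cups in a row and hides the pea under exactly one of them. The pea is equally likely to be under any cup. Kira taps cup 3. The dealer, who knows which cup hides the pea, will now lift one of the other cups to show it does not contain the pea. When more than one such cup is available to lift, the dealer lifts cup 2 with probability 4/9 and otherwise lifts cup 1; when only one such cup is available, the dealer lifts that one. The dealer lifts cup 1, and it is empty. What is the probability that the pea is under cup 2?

Consider each possible location of the pea in turn.
If it is under cup 1 (prior 1/3): the dealer opened cup 1, so this case is ruled out; weight (1/3)·0 = 0.
If it is under cup 2 (prior 1/3): only cup 1 is available, probability 1; weight (1/3)·1 = 1/3.
If it is under cup 3 (prior 1/3): cup 2 is available but not opened, probability 5/9; weight (1/3)·(5/9) = 5/27.
The weights sum to 14/27.
So P(the pea under cup 2 | the dealer opened cup 1) = (1/3) / (14/27) = 9/14.

9/14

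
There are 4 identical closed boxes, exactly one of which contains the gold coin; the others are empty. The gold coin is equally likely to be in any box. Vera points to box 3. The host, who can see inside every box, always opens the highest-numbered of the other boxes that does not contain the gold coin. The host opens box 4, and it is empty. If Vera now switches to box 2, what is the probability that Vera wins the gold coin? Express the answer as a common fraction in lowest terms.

1/3

Apply Bayes' rule, conditioning on where the gold coin actually is.
If it is in any of boxes 1, 2, and 3 (prior 1/4 each): box 4 is the highest-numbered option available, probability 1; weight (1/4)·1 = 1/4 each.
If it is in box 4 (prior 1/4): the host opened box 4, so this case is ruled out; weight (1/4)·0 = 0.
The weights sum to 3/4.
So P(the gold coin in box 2 | the host opened box 4) = (1/4) / (3/4) = 1/3.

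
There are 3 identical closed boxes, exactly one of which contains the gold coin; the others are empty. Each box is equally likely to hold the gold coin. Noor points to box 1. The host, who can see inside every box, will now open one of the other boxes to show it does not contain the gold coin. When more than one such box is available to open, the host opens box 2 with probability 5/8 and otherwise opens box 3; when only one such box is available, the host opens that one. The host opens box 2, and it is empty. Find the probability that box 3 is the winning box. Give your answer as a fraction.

Consider each possible location of the gold coin in turn.
If it is in box 1 (prior 1/3): box 2 is available, opened with probability 5/8; weight (1/3)·(5/8) = 5/24.
If it is in box 2 (prior 1/3): the host opened box 2, so this case is ruled out; weight (1/3)·0 = 0.
If it is in box 3 (prior 1/3): only box 2 is available, probability 1; weight (1/3)·1 = 1/3.
The weights sum to 13/24.
So P(the gold coin in box 3 | the host opened box 2) = (1/3) / (13/24) = 8/13.

8/13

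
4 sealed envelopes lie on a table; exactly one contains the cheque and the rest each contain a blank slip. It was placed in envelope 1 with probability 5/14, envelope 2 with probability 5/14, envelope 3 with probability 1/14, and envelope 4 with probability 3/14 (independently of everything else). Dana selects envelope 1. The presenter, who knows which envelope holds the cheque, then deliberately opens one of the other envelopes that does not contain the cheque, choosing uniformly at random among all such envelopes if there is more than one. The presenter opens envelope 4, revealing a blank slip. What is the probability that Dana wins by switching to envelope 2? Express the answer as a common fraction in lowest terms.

15/28

Condition on the true location of the cheque.
If it is in envelope 1 (prior 5/14): the presenter has 3 equally likely choices, so probability 1/3; weight (5/14)·(1/3) = 5/42.
If it is in envelope 2 (prior 5/14): the presenter has 2 equally likely choices, so probability 1/2; weight (5/14)·(1/2) = 5/28.
If it is in envelope 3 (prior 1/14): the presenter has 2 equally likely choices, so probability 1/2; weight (1/14)·(1/2) = 1/28.
If it is in envelope 4 (prior 3/14): the presenter opened envelope 4, so this case is ruled out; weight (3/14)·0 = 0.
The weights sum to 1/3.
So P(the cheque in envelope 2 | the presenter opened envelope 4) = (5/28) / (1/3) = 15/28.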